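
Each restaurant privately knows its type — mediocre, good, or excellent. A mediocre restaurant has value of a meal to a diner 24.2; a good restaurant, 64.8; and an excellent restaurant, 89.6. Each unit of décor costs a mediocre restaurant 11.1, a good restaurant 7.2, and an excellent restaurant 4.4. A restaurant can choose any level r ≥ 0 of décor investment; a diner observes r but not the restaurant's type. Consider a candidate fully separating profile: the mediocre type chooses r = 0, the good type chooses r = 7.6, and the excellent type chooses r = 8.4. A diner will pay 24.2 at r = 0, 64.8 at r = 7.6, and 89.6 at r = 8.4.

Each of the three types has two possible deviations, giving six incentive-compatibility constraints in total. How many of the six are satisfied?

4

Good (own payoff 64.8 − 7.2×7.6 = 10.08): to r=0 gives 24.2 → profitable ✗; to r=8.4 gives 89.6 − 7.2×8.4 = 29.12 → profitable ✗.
Mediocre (own payoff 24.2): to r=7.6 gives 64.8 − 11.1×7.6 = -19.56 → no gain ✓; to r=8.4 gives 89.6 − 11.1×8.4 = -3.64 → no gain ✓.
Excellent (own payoff 89.6 − 4.4×8.4 = 52.64): to r=0 gives 24.2 → no gain ✓; to r=7.6 gives 64.8 − 4.4×7.6 = 31.36 → no gain ✓.
4 of the 6 constraints hold; not an equilibrium.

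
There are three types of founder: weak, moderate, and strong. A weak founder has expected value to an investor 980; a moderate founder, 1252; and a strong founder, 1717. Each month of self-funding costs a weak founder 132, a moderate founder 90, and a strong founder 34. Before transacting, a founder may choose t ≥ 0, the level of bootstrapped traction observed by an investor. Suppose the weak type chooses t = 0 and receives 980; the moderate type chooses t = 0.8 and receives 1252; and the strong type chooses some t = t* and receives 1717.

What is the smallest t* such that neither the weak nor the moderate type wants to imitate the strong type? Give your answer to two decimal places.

5.97

Weak type (on-path payoff 980) won't mimic when 980 ≥ 1717 − 132·t*, i.e. t* ≥ 5.58.
Moderate type (on-path payoff 1252 − 90×0.8 = 1180) won't mimic when 1180 ≥ 1717 − 90·t*, i.e. t* ≥ 5.97.
Both must hold, so t* = max(5.58, 5.97) = 5.97. The moderate type's constraint binds.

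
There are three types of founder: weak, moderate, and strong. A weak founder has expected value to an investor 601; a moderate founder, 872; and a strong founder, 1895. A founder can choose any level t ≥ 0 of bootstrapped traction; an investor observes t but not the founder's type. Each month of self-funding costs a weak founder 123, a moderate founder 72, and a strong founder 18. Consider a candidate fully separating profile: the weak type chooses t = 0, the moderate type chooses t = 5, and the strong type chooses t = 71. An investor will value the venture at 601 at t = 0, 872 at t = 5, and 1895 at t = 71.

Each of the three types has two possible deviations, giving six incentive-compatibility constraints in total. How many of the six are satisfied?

Moderate (own payoff 872 − 72×5 = 512): to t=0 gives 601 → profitable ✗; to t=71 gives 1895 − 72×71 = -3217 → no gain ✓.
Weak (own payoff 601): to t=5 gives 872 − 123×5 = 257 → no gain ✓; to t=71 gives 1895 − 123×71 = -6838 → no gain ✓.
Strong (own payoff 1895 − 18×71 = 617): to t=0 gives 601 → no gain ✓; to t=5 gives 872 − 18×5 = 782 → profitable ✗.
4 of the 6 constraints hold; not an equilibrium.

4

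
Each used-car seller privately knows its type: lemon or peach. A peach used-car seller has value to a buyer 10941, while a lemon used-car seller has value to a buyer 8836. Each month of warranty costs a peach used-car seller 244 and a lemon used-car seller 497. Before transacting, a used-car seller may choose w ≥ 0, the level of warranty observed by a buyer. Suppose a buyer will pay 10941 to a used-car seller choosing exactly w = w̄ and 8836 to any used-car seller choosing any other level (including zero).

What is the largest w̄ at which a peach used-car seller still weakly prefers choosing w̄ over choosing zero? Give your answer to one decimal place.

Choosing w̄ yields the peach type 10941 − 244·w̄; choosing zero yields 8836.
The peach type is indifferent at 10941 − 244·w̄ = 8836, i.e. w̄ = (10941 − 8836) / 244 ≈ 8.6.
For any w̄ above 8.6 the peach type would rather pool at zero, so separation collapses.

8.6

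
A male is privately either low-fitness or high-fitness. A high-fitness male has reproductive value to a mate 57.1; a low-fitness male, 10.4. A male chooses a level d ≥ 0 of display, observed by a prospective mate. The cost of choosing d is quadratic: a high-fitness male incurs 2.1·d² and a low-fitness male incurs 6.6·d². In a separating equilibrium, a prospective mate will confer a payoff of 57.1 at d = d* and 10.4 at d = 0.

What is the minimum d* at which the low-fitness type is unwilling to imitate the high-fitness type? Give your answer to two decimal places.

The low-fitness type at d = 0 receives 10.4; imitating at d* yields 57.1 − 6.6·d*².
Indifference: 10.4 = 57.1 − 6.6·d*², so d*² = (57.1 − 10.4) / 6.6 ≈ 7.0758.
d* = √7.0758 ≈ 2.66.

2.66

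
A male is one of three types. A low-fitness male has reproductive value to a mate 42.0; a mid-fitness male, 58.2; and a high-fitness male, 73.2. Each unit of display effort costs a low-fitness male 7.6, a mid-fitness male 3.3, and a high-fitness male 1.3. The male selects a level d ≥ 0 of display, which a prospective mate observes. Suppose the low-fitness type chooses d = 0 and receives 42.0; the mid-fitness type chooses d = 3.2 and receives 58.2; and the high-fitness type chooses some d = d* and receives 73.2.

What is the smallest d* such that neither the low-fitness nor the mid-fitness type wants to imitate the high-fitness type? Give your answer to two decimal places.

7.75

Mid-fitness type (on-path payoff 58.2 − 3.3×3.2 = 47.64) won't mimic when 47.64 ≥ 73.2 − 3.3·d*, i.e. d* ≥ 7.75.
Low-fitness type (on-path payoff 42.0) won't mimic when 42.0 ≥ 73.2 − 7.6·d*, i.e. d* ≥ 4.11.
Both must hold, so d* = max(4.11, 7.75) = 7.75. The mid-fitness type's constraint binds.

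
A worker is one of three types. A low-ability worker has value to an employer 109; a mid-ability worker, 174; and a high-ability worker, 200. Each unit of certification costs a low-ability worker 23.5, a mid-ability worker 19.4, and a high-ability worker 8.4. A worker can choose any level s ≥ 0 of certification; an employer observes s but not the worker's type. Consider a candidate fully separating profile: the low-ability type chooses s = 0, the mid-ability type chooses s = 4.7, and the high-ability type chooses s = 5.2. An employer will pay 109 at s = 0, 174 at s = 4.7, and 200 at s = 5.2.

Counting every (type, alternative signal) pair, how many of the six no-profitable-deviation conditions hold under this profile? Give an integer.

4

High-ability (own payoff 200 − 8.4×5.2 = 156.32): to s=0 gives 109 → no gain ✓; to s=4.7 gives 174 − 8.4×4.7 = 134.52 → no gain ✓.
Low-ability (own payoff 109): to s=4.7 gives 174 − 23.5×4.7 = 63.55 → no gain ✓; to s=5.2 gives 200 − 23.5×5.2 = 77.8 → no gain ✓.
Mid-ability (own payoff 174 − 19.4×4.7 = 82.82): to s=0 gives 109 → profitable ✗; to s=5.2 gives 200 − 19.4×5.2 = 99.12 → profitable ✗.
4 of the 6 constraints hold; not an equilibrium.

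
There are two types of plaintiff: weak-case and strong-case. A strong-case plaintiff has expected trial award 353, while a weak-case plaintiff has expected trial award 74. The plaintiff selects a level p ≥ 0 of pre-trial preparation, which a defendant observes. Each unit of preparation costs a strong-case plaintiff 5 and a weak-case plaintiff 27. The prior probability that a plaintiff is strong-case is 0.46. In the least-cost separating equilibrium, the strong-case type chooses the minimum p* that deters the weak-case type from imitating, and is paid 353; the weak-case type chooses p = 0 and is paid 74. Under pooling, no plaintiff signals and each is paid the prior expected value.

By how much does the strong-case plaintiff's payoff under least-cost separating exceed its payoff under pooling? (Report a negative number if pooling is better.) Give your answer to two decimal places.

Least-cost separating signal: p* solves 74 = 353 − 27·p*, so p* = (353 − 74)/27 ≈ 10.3333.
Strong-case type's separating payoff: 353 − 5 × p* = 353 − 5 × (353 − 74)/27 = 353 − 1395/27 ≈ 301.3333.
Pooling payoff: 0.46 × 353 + 0.54 × 74 = 202.34.
Difference: 301.3333 − 202.34 = 98.9933, i.e. 98.99 to two decimal places.
The strong-case type prefers to separate.

98.99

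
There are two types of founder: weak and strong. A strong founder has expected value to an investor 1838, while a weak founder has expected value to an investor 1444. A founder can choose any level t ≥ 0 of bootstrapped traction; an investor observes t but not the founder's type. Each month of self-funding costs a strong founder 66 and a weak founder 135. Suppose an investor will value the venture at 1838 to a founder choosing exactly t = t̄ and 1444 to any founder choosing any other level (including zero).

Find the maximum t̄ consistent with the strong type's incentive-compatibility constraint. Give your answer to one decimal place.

Choosing t̄ yields the strong type 1838 − 66·t̄; choosing zero yields 1444.
The strong type is indifferent at 1838 − 66·t̄ = 1444, i.e. t̄ = (1838 − 1444) / 66 ≈ 6.0.
For any t̄ above 6.0 the strong type would rather pool at zero, so separation collapses.

6.0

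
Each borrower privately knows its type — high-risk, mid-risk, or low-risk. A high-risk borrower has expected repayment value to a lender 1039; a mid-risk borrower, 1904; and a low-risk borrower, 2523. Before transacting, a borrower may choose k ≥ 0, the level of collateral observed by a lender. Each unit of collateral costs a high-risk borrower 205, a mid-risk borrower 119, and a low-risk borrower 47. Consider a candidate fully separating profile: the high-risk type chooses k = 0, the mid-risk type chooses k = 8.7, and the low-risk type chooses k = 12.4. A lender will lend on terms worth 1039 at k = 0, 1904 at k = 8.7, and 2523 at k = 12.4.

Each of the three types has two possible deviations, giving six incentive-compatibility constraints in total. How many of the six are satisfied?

Mid-risk (own payoff 1904 − 119×8.7 = 868.7): to k=0 gives 1039 → profitable ✗; to k=12.4 gives 2523 − 119×12.4 = 1047.4 → profitable ✗.
Low-risk (own payoff 2523 − 47×12.4 = 1940.2): to k=0 gives 1039 → no gain ✓; to k=8.7 gives 1904 − 47×8.7 = 1495.1 → no gain ✓.
High-risk (own payoff 1039): to k=8.7 gives 1904 − 205×8.7 = 120.5 → no gain ✓; to k=12.4 gives 2523 − 205×12.4 = -19 → no gain ✓.
4 of the 6 constraints hold; not an equilibrium.

4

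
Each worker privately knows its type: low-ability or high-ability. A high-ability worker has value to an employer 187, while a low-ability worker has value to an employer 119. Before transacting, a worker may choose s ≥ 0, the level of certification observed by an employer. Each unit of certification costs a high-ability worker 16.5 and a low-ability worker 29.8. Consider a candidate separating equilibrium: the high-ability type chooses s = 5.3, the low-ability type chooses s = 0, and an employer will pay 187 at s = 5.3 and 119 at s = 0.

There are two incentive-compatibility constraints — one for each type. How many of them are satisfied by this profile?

1

High-ability type: signal → 187 − 16.5 × 5.3 = 99.55; deviate to 0 → 119. IC fails (99.55 < 119).
Low-ability type: stay at 0 → 119; mimic → 187 − 29.8 × 5.3 = 29.06. IC holds (119 ≥ 29.06).
1 of 2 constraints hold, so this profile is not an equilibrium.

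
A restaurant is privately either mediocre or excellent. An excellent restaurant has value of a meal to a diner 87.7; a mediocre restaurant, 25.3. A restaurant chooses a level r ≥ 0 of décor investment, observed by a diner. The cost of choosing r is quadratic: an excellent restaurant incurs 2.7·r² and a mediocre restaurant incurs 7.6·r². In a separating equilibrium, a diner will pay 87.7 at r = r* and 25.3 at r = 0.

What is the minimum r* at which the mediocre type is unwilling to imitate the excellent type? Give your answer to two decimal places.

2.87

The mediocre type at r = 0 receives 25.3; imitating at r* yields 87.7 − 7.6·r*².
Indifference: 25.3 = 87.7 − 7.6·r*², so r*² = (87.7 − 25.3) / 7.6 ≈ 8.2105.
r* = √8.2105 ≈ 2.87.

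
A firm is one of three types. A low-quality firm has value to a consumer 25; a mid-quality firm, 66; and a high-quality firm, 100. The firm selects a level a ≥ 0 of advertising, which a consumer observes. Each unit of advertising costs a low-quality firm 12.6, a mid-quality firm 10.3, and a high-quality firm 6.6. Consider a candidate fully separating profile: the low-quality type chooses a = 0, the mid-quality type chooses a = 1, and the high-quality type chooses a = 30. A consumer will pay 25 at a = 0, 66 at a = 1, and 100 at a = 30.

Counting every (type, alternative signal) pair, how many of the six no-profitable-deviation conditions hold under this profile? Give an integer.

Low-quality (own payoff 25): to a=1 gives 66 − 12.6×1 = 53.4 → profitable ✗; to a=30 gives 100 − 12.6×30 = -278 → no gain ✓.
Mid-quality (own payoff 66 − 10.3×1 = 55.7): to a=0 gives 25 → no gain ✓; to a=30 gives 100 − 10.3×30 = -209 → no gain ✓.
High-quality (own payoff 100 − 6.6×30 = -98): to a=0 gives 25 → profitable ✗; to a=1 gives 66 − 6.6×1 = 59.4 → profitable ✗.
3 of the 6 constraints hold; not an equilibrium.

3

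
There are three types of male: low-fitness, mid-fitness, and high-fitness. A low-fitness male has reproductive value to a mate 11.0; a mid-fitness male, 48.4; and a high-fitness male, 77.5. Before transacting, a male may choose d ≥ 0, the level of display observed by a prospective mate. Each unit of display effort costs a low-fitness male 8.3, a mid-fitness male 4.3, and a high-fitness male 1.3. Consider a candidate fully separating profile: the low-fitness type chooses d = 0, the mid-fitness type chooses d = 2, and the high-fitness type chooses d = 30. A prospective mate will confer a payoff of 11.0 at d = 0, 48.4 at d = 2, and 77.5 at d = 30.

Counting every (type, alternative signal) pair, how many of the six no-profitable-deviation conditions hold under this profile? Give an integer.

4

Low-fitness (own payoff 11.0): to d=2 gives 48.4 − 8.3×2 = 31.8 → profitable ✗; to d=30 gives 77.5 − 8.3×30 = -171.5 → no gain ✓.
High-fitness (own payoff 77.5 − 1.3×30 = 38.5): to d=0 gives 11.0 → no gain ✓; to d=2 gives 48.4 − 1.3×2 = 45.8 → profitable ✗.
Mid-fitness (own payoff 48.4 − 4.3×2 = 39.8): to d=0 gives 11.0 → no gain ✓; to d=30 gives 77.5 − 4.3×30 = -51.5 → no gain ✓.
4 of the 6 constraints hold; not an equilibrium.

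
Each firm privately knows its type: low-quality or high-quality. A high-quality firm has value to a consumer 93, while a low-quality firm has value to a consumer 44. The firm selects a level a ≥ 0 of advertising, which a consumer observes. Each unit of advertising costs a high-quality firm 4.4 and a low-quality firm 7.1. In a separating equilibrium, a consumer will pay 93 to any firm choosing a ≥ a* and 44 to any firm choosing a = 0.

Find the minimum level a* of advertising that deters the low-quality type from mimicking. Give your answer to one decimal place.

6.9

A low-quality firm choosing a = 0 receives 44.
Imitating at a* instead would pay 93 at cost 7.1·a*, netting 93 − 7.1·a*.
Indifference: 44 = 93 − 7.1·a*, so a* = (93 − 44) / 7.1 ≈ 6.9.
This is the low-quality type's binding incentive-compatibility constraint; any a ≥ 6.9 sustains separation on that side.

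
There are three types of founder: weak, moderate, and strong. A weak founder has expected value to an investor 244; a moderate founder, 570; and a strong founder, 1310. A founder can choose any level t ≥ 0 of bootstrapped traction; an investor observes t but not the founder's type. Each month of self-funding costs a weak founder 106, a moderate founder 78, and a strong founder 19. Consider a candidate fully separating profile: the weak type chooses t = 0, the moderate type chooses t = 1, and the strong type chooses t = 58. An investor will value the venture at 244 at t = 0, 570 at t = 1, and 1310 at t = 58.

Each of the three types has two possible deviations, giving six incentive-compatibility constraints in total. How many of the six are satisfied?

Moderate (own payoff 570 − 78×1 = 492): to t=0 gives 244 → no gain ✓; to t=58 gives 1310 − 78×58 = -3214 → no gain ✓.
Strong (own payoff 1310 − 19×58 = 208): to t=0 gives 244 → profitable ✗; to t=1 gives 570 − 19×1 = 551 → profitable ✗.
Weak (own payoff 244): to t=1 gives 570 − 106×1 = 464 → profitable ✗; to t=58 gives 1310 − 106×58 = -4838 → no gain ✓.
3 of the 6 constraints hold; not an equilibrium.

3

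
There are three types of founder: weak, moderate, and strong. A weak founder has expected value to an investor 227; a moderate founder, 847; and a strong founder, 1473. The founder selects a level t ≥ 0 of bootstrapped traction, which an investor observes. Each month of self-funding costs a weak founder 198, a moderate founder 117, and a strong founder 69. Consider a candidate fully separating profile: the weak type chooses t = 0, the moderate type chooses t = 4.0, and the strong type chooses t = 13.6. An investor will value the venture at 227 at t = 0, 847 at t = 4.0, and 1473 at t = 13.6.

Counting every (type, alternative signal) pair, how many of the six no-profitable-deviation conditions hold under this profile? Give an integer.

5

Moderate (own payoff 847 − 117×4.0 = 379): to t=0 gives 227 → no gain ✓; to t=13.6 gives 1473 − 117×13.6 = -118.2 → no gain ✓.
Weak (own payoff 227): to t=4.0 gives 847 − 198×4.0 = 55 → no gain ✓; to t=13.6 gives 1473 − 198×13.6 = -1219.8 → no gain ✓.
Strong (own payoff 1473 − 69×13.6 = 534.6): to t=0 gives 227 → no gain ✓; to t=4.0 gives 847 − 69×4.0 = 571 → profitable ✗.
5 of the 6 constraints hold; not an equilibrium.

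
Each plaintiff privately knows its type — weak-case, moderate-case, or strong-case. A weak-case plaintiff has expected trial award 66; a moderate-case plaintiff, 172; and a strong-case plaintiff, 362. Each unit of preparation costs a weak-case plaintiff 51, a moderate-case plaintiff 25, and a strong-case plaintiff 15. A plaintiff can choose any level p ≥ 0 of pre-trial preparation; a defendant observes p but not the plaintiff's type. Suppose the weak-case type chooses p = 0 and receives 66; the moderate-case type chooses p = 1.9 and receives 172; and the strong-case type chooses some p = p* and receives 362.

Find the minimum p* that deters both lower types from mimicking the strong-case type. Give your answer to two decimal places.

9.50

Weak-case type (on-path payoff 66) won't mimic when 66 ≥ 362 − 51·p*, i.e. p* ≥ 5.80.
Moderate-case type (on-path payoff 172 − 25×1.9 = 124.5) won't mimic when 124.5 ≥ 362 − 25·p*, i.e. p* ≥ 9.50.
Both must hold, so p* = max(5.80, 9.50) = 9.50. The moderate-case type's constraint binds.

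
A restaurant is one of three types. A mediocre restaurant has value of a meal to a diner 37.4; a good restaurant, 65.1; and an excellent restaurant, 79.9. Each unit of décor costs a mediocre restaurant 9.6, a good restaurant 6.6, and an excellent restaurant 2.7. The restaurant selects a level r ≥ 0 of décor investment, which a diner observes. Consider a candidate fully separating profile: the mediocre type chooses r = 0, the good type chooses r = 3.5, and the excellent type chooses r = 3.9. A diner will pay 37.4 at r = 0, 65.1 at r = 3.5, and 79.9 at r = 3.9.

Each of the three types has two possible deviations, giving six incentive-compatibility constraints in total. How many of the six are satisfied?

4

Mediocre (own payoff 37.4): to r=3.5 gives 65.1 − 9.6×3.5 = 31.5 → no gain ✓; to r=3.9 gives 79.9 − 9.6×3.9 = 42.46 → profitable ✗.
Excellent (own payoff 79.9 − 2.7×3.9 = 69.37): to r=0 gives 37.4 → no gain ✓; to r=3.5 gives 65.1 − 2.7×3.5 = 55.65 → no gain ✓.
Good (own payoff 65.1 − 6.6×3.5 = 42): to r=0 gives 37.4 → no gain ✓; to r=3.9 gives 79.9 − 6.6×3.9 = 54.16 → profitable ✗.
4 of the 6 constraints hold; not an equilibrium.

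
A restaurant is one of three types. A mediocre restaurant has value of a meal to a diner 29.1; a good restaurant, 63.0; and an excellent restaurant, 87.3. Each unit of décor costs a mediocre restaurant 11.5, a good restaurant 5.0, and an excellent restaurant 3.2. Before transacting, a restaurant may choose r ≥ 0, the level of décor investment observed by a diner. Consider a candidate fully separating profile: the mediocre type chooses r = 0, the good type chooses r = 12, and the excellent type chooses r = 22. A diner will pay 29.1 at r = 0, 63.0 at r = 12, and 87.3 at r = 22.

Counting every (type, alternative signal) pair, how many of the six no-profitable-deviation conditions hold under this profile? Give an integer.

Mediocre (own payoff 29.1): to r=12 gives 63.0 − 11.5×12 = -75 → no gain ✓; to r=22 gives 87.3 − 11.5×22 = -165.7 → no gain ✓.
Good (own payoff 63.0 − 5.0×12 = 3): to r=0 gives 29.1 → profitable ✗; to r=22 gives 87.3 − 5.0×22 = -22.7 → no gain ✓.
Excellent (own payoff 87.3 − 3.2×22 = 16.9): to r=0 gives 29.1 → profitable ✗; to r=12 gives 63.0 − 3.2×12 = 24.6 → profitable ✗.
3 of the 6 constraints hold; not an equilibrium.

3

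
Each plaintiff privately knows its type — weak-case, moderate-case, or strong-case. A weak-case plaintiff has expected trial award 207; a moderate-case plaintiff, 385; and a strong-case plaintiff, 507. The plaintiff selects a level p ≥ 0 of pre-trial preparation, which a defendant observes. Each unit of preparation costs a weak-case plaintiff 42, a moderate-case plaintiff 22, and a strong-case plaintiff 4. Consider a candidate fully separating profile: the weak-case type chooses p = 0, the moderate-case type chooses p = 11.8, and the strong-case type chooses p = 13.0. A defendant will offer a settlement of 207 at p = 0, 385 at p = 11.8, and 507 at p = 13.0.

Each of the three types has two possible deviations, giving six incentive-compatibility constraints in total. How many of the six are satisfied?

Moderate-case (own payoff 385 − 22×11.8 = 125.4): to p=0 gives 207 → profitable ✗; to p=13.0 gives 507 − 22×13.0 = 221 → profitable ✗.
Weak-case (own payoff 207): to p=11.8 gives 385 − 42×11.8 = -110.6 → no gain ✓; to p=13.0 gives 507 − 42×13.0 = -39 → no gain ✓.
Strong-case (own payoff 507 − 4×13.0 = 455): to p=0 gives 207 → no gain ✓; to p=11.8 gives 385 − 4×11.8 = 337.8 → no gain ✓.
4 of the 6 constraints hold; not an equilibrium.

4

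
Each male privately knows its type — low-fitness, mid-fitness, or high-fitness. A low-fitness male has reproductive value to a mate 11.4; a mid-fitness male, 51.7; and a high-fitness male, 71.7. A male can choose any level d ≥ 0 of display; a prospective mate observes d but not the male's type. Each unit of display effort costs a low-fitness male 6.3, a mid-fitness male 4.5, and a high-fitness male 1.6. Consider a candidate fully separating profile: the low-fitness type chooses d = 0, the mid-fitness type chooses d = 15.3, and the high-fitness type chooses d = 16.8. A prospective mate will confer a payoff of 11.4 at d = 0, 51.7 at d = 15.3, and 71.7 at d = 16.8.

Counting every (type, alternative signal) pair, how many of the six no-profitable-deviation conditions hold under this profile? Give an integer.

4

Low-fitness (own payoff 11.4): to d=15.3 gives 51.7 − 6.3×15.3 = -44.69 → no gain ✓; to d=16.8 gives 71.7 − 6.3×16.8 = -34.14 → no gain ✓.
Mid-fitness (own payoff 51.7 − 4.5×15.3 = -17.15): to d=0 gives 11.4 → profitable ✗; to d=16.8 gives 71.7 − 4.5×16.8 = -3.9 → profitable ✗.
High-fitness (own payoff 71.7 − 1.6×16.8 = 44.82): to d=0 gives 11.4 → no gain ✓; to d=15.3 gives 51.7 − 1.6×15.3 = 27.22 → no gain ✓.
4 of the 6 constraints hold; not an equilibrium.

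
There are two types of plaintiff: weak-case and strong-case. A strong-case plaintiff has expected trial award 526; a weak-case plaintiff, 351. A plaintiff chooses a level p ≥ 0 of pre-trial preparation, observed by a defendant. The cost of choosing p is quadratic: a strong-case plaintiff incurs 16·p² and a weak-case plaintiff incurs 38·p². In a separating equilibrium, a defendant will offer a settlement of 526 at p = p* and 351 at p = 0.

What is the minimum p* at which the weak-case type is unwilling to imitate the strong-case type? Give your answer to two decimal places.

2.15

The weak-case type at p = 0 receives 351; imitating at p* yields 526 − 38·p*².
Indifference: 351 = 526 − 38·p*², so p*² = (526 − 351) / 38 ≈ 4.6053.
p* = √4.6053 ≈ 2.15.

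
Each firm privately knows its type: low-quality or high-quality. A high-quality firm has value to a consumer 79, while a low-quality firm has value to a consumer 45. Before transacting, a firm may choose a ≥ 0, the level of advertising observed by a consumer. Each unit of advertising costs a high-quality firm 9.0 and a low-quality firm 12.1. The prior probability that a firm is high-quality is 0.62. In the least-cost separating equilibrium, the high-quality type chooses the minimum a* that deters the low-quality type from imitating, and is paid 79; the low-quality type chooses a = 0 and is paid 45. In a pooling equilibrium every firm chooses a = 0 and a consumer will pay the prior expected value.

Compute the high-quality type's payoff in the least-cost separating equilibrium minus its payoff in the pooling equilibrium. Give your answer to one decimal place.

-12.4

Least-cost separating signal: a* solves 45 = 79 − 12.1·a*, so a* = (79 − 45)/12.1 ≈ 2.8099.
High-quality type's separating payoff: 79 − 9.0 × a* = 79 − 9.0 × (79 − 45)/12.1 = 79 − 306/12.1 ≈ 53.711.
Pooling payoff: 0.62 × 79 + 0.38 × 45 = 66.08.
Difference: 53.711 − 66.08 = -12.369, i.e. -12.4 to one decimal place.
The high-quality type would prefer the pooling outcome.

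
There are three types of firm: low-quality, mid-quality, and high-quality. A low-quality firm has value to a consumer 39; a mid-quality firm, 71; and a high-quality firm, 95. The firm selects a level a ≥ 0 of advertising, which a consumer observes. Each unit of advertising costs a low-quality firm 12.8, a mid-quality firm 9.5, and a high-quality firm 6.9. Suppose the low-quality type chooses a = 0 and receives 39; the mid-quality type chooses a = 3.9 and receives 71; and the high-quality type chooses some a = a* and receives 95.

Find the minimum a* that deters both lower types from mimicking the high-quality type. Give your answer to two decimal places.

Low-quality type (on-path payoff 39) won't mimic when 39 ≥ 95 − 12.8·a*, i.e. a* ≥ 4.38.
Mid-quality type (on-path payoff 71 − 9.5×3.9 = 33.95) won't mimic when 33.95 ≥ 95 − 9.5·a*, i.e. a* ≥ 6.43.
Both must hold, so a* = max(4.38, 6.43) = 6.43. The mid-quality type's constraint binds.

6.43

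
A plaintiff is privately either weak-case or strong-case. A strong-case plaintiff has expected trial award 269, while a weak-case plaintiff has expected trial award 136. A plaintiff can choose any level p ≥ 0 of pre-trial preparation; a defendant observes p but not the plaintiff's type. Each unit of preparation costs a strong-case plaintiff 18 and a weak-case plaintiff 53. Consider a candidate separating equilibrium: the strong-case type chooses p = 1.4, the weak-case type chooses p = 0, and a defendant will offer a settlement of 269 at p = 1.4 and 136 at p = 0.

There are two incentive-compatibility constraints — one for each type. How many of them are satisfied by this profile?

1

Weak-case type: stay at 0 → 136; mimic → 269 − 53 × 1.4 = 194.8. IC fails (136 < 194.8).
Strong-case type: signal → 269 − 18 × 1.4 = 243.8; deviate to 0 → 136. IC holds (243.8 ≥ 136).
1 of 2 constraints hold, so this profile is not an equilibrium.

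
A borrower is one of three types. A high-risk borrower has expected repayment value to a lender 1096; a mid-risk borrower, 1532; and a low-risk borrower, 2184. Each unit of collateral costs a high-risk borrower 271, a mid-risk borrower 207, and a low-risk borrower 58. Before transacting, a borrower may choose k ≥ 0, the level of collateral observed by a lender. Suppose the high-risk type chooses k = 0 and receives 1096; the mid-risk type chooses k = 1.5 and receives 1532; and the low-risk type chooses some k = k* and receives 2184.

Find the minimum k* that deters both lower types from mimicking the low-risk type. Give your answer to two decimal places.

High-risk type (on-path payoff 1096) won't mimic when 1096 ≥ 2184 − 271·k*, i.e. k* ≥ 4.01.
Mid-risk type (on-path payoff 1532 − 207×1.5 = 1221.5) won't mimic when 1221.5 ≥ 2184 − 207·k*, i.e. k* ≥ 4.65.
Both must hold, so k* = max(4.01, 4.65) = 4.65. The mid-risk type's constraint binds.

4.65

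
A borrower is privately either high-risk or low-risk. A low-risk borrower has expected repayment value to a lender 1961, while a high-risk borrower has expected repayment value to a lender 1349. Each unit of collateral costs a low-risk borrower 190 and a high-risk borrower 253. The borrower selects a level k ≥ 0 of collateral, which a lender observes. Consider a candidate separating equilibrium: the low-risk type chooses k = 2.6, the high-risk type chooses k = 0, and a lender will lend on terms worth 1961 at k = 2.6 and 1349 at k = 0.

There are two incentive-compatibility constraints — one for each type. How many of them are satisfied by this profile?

2

Low-risk type: signal → 1961 − 190 × 2.6 = 1467; deviate to 0 → 1349. IC holds (1467 ≥ 1349).
High-risk type: stay at 0 → 1349; mimic → 1961 − 253 × 2.6 = 1303.2. IC holds (1349 ≥ 1303.2).
2 of 2 constraints hold, so this is a separating equilibrium.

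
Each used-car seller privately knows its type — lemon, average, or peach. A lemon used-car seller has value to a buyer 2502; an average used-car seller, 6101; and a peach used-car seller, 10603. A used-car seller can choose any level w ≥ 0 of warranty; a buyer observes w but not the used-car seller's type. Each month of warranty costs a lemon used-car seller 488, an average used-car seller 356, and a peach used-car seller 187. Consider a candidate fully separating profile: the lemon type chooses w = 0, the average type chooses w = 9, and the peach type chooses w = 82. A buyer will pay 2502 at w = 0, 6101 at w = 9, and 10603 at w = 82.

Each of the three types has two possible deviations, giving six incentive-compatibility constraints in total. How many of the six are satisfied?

Peach (own payoff 10603 − 187×82 = -4731): to w=0 gives 2502 → profitable ✗; to w=9 gives 6101 − 187×9 = 4418 → profitable ✗.
Average (own payoff 6101 − 356×9 = 2897): to w=0 gives 2502 → no gain ✓; to w=82 gives 10603 − 356×82 = -18589 → no gain ✓.
Lemon (own payoff 2502): to w=9 gives 6101 − 488×9 = 1709 → no gain ✓; to w=82 gives 10603 − 488×82 = -29413 → no gain ✓.
4 of the 6 constraints hold; not an equilibrium.

4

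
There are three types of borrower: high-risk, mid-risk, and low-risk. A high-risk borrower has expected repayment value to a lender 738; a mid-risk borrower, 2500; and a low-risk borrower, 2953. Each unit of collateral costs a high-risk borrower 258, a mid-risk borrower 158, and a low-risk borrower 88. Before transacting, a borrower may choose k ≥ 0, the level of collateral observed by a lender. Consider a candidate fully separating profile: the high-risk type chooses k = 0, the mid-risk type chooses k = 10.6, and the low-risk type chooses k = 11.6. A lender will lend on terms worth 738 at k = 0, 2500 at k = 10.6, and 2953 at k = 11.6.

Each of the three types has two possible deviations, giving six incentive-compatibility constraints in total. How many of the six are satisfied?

5

High-risk (own payoff 738): to k=10.6 gives 2500 − 258×10.6 = -234.8 → no gain ✓; to k=11.6 gives 2953 − 258×11.6 = -39.8 → no gain ✓.
Low-risk (own payoff 2953 − 88×11.6 = 1932.2): to k=0 gives 738 → no gain ✓; to k=10.6 gives 2500 − 88×10.6 = 1567.2 → no gain ✓.
Mid-risk (own payoff 2500 − 158×10.6 = 825.2): to k=0 gives 738 → no gain ✓; to k=11.6 gives 2953 − 158×11.6 = 1120.2 → profitable ✗.
5 of the 6 constraints hold; not an equilibrium.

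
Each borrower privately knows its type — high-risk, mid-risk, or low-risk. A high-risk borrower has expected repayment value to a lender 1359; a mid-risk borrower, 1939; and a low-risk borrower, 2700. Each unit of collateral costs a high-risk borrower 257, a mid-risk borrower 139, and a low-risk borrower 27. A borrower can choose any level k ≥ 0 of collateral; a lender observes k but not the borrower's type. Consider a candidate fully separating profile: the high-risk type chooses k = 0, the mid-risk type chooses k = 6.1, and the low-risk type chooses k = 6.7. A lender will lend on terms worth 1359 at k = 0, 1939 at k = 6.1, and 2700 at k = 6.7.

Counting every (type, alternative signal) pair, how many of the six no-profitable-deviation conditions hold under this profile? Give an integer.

Low-risk (own payoff 2700 − 27×6.7 = 2519.1): to k=0 gives 1359 → no gain ✓; to k=6.1 gives 1939 − 27×6.1 = 1774.3 → no gain ✓.
Mid-risk (own payoff 1939 − 139×6.1 = 1091.1): to k=0 gives 1359 → profitable ✗; to k=6.7 gives 2700 − 139×6.7 = 1768.7 → profitable ✗.
High-risk (own payoff 1359): to k=6.1 gives 1939 − 257×6.1 = 371.3 → no gain ✓; to k=6.7 gives 2700 − 257×6.7 = 978.1 → no gain ✓.
4 of the 6 constraints hold; not an equilibrium.

4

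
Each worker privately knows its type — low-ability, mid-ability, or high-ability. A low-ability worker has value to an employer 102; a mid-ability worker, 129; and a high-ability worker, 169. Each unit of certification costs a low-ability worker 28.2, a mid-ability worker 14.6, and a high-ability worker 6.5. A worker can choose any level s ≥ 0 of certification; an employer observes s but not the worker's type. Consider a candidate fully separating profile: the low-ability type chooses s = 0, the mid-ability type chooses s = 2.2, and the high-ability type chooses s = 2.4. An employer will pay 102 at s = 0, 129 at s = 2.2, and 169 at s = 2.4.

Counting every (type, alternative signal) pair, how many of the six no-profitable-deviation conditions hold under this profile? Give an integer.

4

Mid-ability (own payoff 129 − 14.6×2.2 = 96.88): to s=0 gives 102 → profitable ✗; to s=2.4 gives 169 − 14.6×2.4 = 133.96 → profitable ✗.
Low-ability (own payoff 102): to s=2.2 gives 129 − 28.2×2.2 = 66.96 → no gain ✓; to s=2.4 gives 169 − 28.2×2.4 = 101.32 → no gain ✓.
High-ability (own payoff 169 − 6.5×2.4 = 153.4): to s=0 gives 102 → no gain ✓; to s=2.2 gives 129 − 6.5×2.2 = 114.7 → no gain ✓.
4 of the 6 constraints hold; not an equilibrium.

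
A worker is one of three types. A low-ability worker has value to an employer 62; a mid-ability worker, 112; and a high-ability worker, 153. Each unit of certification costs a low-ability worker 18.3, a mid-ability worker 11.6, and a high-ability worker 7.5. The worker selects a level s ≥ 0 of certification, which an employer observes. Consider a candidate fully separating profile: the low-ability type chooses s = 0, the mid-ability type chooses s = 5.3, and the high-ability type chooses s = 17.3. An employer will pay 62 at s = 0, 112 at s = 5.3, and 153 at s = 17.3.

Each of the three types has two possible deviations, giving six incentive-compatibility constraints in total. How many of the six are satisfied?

3

High-ability (own payoff 153 − 7.5×17.3 = 23.25): to s=0 gives 62 → profitable ✗; to s=5.3 gives 112 − 7.5×5.3 = 72.25 → profitable ✗.
Mid-ability (own payoff 112 − 11.6×5.3 = 50.52): to s=0 gives 62 → profitable ✗; to s=17.3 gives 153 − 11.6×17.3 = -47.68 → no gain ✓.
Low-ability (own payoff 62): to s=5.3 gives 112 − 18.3×5.3 = 15.01 → no gain ✓; to s=17.3 gives 153 − 18.3×17.3 = -163.59 → no gain ✓.
3 of the 6 constraints hold; not an equilibrium.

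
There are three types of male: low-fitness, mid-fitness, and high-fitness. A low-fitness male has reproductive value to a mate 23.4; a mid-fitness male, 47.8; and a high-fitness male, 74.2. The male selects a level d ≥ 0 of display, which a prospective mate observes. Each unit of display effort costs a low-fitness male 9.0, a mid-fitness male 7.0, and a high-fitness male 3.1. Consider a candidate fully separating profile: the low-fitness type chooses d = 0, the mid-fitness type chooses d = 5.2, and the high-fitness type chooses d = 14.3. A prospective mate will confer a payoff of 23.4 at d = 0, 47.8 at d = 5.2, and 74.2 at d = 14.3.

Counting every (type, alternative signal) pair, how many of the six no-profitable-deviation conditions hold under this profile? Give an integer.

Low-fitness (own payoff 23.4): to d=5.2 gives 47.8 − 9.0×5.2 = 1 → no gain ✓; to d=14.3 gives 74.2 − 9.0×14.3 = -54.5 → no gain ✓.
Mid-fitness (own payoff 47.8 − 7.0×5.2 = 11.4): to d=0 gives 23.4 → profitable ✗; to d=14.3 gives 74.2 − 7.0×14.3 = -25.9 → no gain ✓.
High-fitness (own payoff 74.2 − 3.1×14.3 = 29.87): to d=0 gives 23.4 → no gain ✓; to d=5.2 gives 47.8 − 3.1×5.2 = 31.68 → profitable ✗.
4 of the 6 constraints hold; not an equilibrium.

4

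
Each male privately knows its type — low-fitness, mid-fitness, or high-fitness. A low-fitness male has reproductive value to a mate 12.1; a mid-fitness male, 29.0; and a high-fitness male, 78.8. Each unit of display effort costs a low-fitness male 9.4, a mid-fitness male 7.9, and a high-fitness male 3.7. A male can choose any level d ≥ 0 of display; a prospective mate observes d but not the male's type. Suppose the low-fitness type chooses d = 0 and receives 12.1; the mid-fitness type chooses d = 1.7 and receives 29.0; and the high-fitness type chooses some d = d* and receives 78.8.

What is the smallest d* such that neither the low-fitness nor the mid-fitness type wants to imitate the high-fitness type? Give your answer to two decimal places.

Low-fitness type (on-path payoff 12.1) won't mimic when 12.1 ≥ 78.8 − 9.4·d*, i.e. d* ≥ 7.10.
Mid-fitness type (on-path payoff 29.0 − 7.9×1.7 = 15.57) won't mimic when 15.57 ≥ 78.8 − 7.9·d*, i.e. d* ≥ 8.00.
Both must hold, so d* = max(7.10, 8.00) = 8.00. The mid-fitness type's constraint binds.

8.00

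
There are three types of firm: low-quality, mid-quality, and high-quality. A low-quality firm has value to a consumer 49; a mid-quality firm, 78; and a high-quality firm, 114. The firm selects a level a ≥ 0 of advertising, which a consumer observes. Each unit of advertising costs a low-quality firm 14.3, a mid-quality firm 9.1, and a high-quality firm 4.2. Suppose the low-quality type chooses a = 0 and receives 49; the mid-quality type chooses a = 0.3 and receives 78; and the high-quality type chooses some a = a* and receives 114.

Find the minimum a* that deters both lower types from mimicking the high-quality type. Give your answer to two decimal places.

Low-quality type (on-path payoff 49) won't mimic when 49 ≥ 114 − 14.3·a*, i.e. a* ≥ 4.55.
Mid-quality type (on-path payoff 78 − 9.1×0.3 = 75.27) won't mimic when 75.27 ≥ 114 − 9.1·a*, i.e. a* ≥ 4.26.
Both must hold, so a* = max(4.55, 4.26) = 4.55. The low-quality type's constraint binds.

4.55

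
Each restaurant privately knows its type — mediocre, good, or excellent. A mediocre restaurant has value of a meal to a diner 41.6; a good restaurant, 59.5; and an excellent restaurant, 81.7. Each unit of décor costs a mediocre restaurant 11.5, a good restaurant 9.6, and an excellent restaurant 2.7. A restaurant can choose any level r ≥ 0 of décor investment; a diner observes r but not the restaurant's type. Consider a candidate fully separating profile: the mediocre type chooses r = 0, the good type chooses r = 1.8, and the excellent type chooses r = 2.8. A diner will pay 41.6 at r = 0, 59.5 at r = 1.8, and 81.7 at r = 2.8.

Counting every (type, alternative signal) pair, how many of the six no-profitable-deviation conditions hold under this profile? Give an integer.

4

Excellent (own payoff 81.7 − 2.7×2.8 = 74.14): to r=0 gives 41.6 → no gain ✓; to r=1.8 gives 59.5 − 2.7×1.8 = 54.64 → no gain ✓.
Mediocre (own payoff 41.6): to r=1.8 gives 59.5 − 11.5×1.8 = 38.8 → no gain ✓; to r=2.8 gives 81.7 − 11.5×2.8 = 49.5 → profitable ✗.
Good (own payoff 59.5 − 9.6×1.8 = 42.22): to r=0 gives 41.6 → no gain ✓; to r=2.8 gives 81.7 − 9.6×2.8 = 54.82 → profitable ✗.
4 of the 6 constraints hold; not an equilibrium.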